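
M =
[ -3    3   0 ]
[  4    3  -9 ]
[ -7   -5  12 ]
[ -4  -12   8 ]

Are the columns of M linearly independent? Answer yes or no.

Row reduce M to echelon form.
R2 ← R2 + (4/3)·R1: [0, 7, -9]
R3 ← R3 − (7/3)·R1: [0, -12, 12]
R4 ← R4 − (4/3)·R1: [0, -16, 8]
R3 ← R3 + (12/7)·R2: [0, 0, -24/7]
R4 ← R4 + (16/7)·R2: [0, 0, -88/7]
R4 ← R4 − (11/3)·R3: [0, 0, 0]
3 pivots among 3 columns.
Every column is a pivot column, so the columns are linearly independent.

yes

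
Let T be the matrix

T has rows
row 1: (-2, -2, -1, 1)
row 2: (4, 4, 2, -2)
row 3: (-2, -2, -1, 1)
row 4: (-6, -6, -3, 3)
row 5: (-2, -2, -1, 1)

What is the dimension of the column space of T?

1

Row reduce to echelon form.
R2 ← R2 + (2)·R1: [0, 0, 0, 0]
R3 ← R3 − R1: [0, 0, 0, 0]
R4 ← R4 − (3)·R1: [0, 0, 0, 0]
R5 ← R5 − R1: [0, 0, 0, 0]
Echelon form has 1 nonzero row, so rank(T) = 1.
The column space has dimension equal to the rank: 1.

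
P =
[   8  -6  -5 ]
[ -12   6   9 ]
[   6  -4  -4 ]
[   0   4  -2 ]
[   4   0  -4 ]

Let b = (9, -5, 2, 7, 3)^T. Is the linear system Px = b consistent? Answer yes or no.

Row reduce the augmented matrix [P | b].
R2 ← R2 + (3/2)·R1: [0, -3, 3/2, 17/2]
R3 ← R3 − (3/4)·R1: [0, 1/2, -1/4, -19/4]
R5 ← R5 − (1/2)·R1: [0, 3, -3/2, -3/2]
R3 ← R3 + (1/6)·R2: [0, 0, 0, -10/3]
R4 ← R4 + (4/3)·R2: [0, 0, 0, 55/3]
R5 ← R5 + R2: [0, 0, 0, 7]
R4 ← R4 + (11/2)·R3: [0, 0, 0, 0]
R5 ← R5 + (21/10)·R3: [0, 0, 0, 0]
The echelon form has 3 nonzero rows; the last pivot sits in the augmented column, so rank(P) = 2 but rank([P|b]) = 3.
Since the ranks differ, the system is inconsistent.

no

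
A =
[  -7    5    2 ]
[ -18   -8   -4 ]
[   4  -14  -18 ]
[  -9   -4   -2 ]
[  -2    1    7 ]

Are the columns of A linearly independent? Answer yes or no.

Row reduce A to echelon form.
R2 ← R2 − (18/7)·R1: [0, -146/7, -64/7]
R3 ← R3 + (4/7)·R1: [0, -78/7, -118/7]
R4 ← R4 − (9/7)·R1: [0, -73/7, -32/7]
R5 ← R5 − (2/7)·R1: [0, -3/7, 45/7]
R3 ← R3 − (39/73)·R2: [0, 0, -874/73]
R4 ← R4 − (1/2)·R2: [0, 0, 0]
R5 ← R5 − (3/146)·R2: [0, 0, 483/73]
R5 ← R5 + (21/38)·R3: [0, 0, 0]
3 pivots among 3 columns.
Every column is a pivot column, so the columns are linearly independent.

yes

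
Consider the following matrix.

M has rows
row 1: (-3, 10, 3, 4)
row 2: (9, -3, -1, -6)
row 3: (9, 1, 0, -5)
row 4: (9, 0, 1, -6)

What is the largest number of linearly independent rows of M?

Row reduce to echelon form.
R2 ← R2 + (3)·R1: [0, 27, 8, 6]
R3 ← R3 + (3)·R1: [0, 31, 9, 7]
R4 ← R4 + (3)·R1: [0, 30, 10, 6]
R3 ← R3 − (31/27)·R2: [0, 0, -5/27, 1/9]
R4 ← R4 − (10/9)·R2: [0, 0, 10/9, -2/3]
R4 ← R4 + (6)·R3: [0, 0, 0, 0]
Echelon form has 3 nonzero rows, so rank(M) = 3.
The rank gives the maximum number of linearly independent rows: 3.

3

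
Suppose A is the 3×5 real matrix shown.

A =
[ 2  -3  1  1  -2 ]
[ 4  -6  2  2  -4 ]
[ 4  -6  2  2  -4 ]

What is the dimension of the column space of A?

Row reduce to echelon form.
R2 ← R2 − (2)·R1: [0, 0, 0, 0, 0]
R3 ← R3 − (2)·R1: [0, 0, 0, 0, 0]
Echelon form has 1 nonzero row, so rank(A) = 1.
The column space has dimension equal to the rank: 1.

1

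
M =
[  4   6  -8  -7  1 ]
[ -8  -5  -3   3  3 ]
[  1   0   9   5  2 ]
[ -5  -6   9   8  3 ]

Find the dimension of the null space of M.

Row reduce to echelon form.
R2 ← R2 + (2)·R1: [0, 7, -19, -11, 5]
R3 ← R3 − (1/4)·R1: [0, -3/2, 11, 27/4, 7/4]
R4 ← R4 + (5/4)·R1: [0, 3/2, -1, -3/4, 17/4]
R3 ← R3 + (3/14)·R2: [0, 0, 97/14, 123/28, 79/28]
R4 ← R4 − (3/14)·R2: [0, 0, 43/14, 45/28, 89/28]
R4 ← R4 − (43/97)·R3: [0, 0, 0, -33/97, 187/97]
4 nonzero rows, so rank(M) = 4.
M has 5 columns; by rank–nullity, nullity = 5 − 4 = 1.

1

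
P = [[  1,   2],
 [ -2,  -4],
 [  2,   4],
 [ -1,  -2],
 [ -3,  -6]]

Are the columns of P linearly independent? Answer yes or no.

no

Row reduce P to echelon form.
R2 ← R2 + (2)·R1: [0, 0]
R3 ← R3 − (2)·R1: [0, 0]
R4 ← R4 + R1: [0, 0]
R5 ← R5 + (3)·R1: [0, 0]
1 pivot among 2 columns.
Only 1 < 2 pivot columns, so the columns are linearly dependent.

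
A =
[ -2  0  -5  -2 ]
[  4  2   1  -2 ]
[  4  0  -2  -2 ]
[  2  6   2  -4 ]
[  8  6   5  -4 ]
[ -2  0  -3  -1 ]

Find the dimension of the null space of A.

1

Row reduce to echelon form.
R2 ← R2 + (2)·R1: [0, 2, -9, -6]
R3 ← R3 + (2)·R1: [0, 0, -12, -6]
R4 ← R4 + R1: [0, 6, -3, -6]
R5 ← R5 + (4)·R1: [0, 6, -15, -12]
R6 ← R6 − R1: [0, 0, 2, 1]
R4 ← R4 − (3)·R2: [0, 0, 24, 12]
R5 ← R5 − (3)·R2: [0, 0, 12, 6]
R4 ← R4 + (2)·R3: [0, 0, 0, 0]
R5 ← R5 + R3: [0, 0, 0, 0]
R6 ← R6 + (1/6)·R3: [0, 0, 0, 0]
3 nonzero rows, so rank(A) = 3.
A has 4 columns; by rank–nullity, nullity = 4 − 3 = 1.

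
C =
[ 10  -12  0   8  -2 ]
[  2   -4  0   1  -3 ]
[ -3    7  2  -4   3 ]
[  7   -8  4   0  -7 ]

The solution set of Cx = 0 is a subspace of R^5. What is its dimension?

2

Row reduce to echelon form.
R2 ← R2 − (1/5)·R1: [0, -8/5, 0, -3/5, -13/5]
R3 ← R3 + (3/10)·R1: [0, 17/5, 2, -8/5, 12/5]
R4 ← R4 − (7/10)·R1: [0, 2/5, 4, -28/5, -28/5]
R3 ← R3 + (17/8)·R2: [0, 0, 2, -23/8, -25/8]
R4 ← R4 + (1/4)·R2: [0, 0, 4, -23/4, -25/4]
R4 ← R4 − (2)·R3: [0, 0, 0, 0, 0]
3 nonzero rows, so rank(C) = 3.
C has 5 columns; by rank–nullity, nullity = 5 − 3 = 2.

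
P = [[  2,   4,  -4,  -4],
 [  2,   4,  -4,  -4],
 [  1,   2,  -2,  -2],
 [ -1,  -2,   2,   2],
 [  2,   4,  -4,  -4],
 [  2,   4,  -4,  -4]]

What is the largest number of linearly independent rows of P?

Row reduce to echelon form.
R2 ← R2 − R1: [0, 0, 0, 0]
R3 ← R3 − (1/2)·R1: [0, 0, 0, 0]
R4 ← R4 + (1/2)·R1: [0, 0, 0, 0]
R5 ← R5 − R1: [0, 0, 0, 0]
R6 ← R6 − R1: [0, 0, 0, 0]
Echelon form has 1 nonzero row, so rank(P) = 1.
The rank gives the maximum number of linearly independent rows: 1.

1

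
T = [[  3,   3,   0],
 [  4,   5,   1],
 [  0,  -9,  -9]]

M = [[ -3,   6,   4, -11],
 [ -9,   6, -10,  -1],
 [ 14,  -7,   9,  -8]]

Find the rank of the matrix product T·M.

2

First compute TM:
[[-36,  36, -18, -36],
 [-43,  47, -25, -57],
 [-45,   9,   9,  81]]
Now row reduce the product.
R2 ← R2 − (43/36)·R1: [0, 4, -7/2, -14]
R3 ← R3 − (5/4)·R1: [0, -36, 63/2, 126]
R3 ← R3 + (9)·R2: [0, 0, 0, 0]
2 nonzero rows, so rank(TM) = 2.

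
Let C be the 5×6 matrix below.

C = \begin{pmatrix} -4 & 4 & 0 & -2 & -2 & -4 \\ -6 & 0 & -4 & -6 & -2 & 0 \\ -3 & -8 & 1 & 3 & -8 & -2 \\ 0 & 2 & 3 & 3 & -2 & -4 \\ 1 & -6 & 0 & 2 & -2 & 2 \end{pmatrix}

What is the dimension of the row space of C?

Row reduce to echelon form.
R2 ← R2 − (3/2)·R1: [0, -6, -4, -3, 1, 6]
R3 ← R3 − (3/4)·R1: [0, -11, 1, 9/2, -13/2, 1]
R5 ← R5 + (1/4)·R1: [0, -5, 0, 3/2, -5/2, 1]
R3 ← R3 − (11/6)·R2: [0, 0, 25/3, 10, -25/3, -10]
R4 ← R4 + (1/3)·R2: [0, 0, 5/3, 2, -5/3, -2]
R5 ← R5 − (5/6)·R2: [0, 0, 10/3, 4, -10/3, -4]
R4 ← R4 − (1/5)·R3: [0, 0, 0, 0, 0, 0]
R5 ← R5 − (2/5)·R3: [0, 0, 0, 0, 0, 0]
Echelon form has 3 nonzero rows, so rank(C) = 3.
The row space has dimension equal to the rank: 3.

3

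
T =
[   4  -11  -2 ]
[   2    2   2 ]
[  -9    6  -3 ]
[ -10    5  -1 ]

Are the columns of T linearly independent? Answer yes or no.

Row reduce T to echelon form.
R2 ← R2 − (1/2)·R1: [0, 15/2, 3]
R3 ← R3 + (9/4)·R1: [0, -75/4, -15/2]
R4 ← R4 + (5/2)·R1: [0, -45/2, -6]
R3 ← R3 + (5/2)·R2: [0, 0, 0]
R4 ← R4 + (3)·R2: [0, 0, 3]
Swap R3 ↔ R4
3 pivots among 3 columns.
Every column is a pivot column, so the columns are linearly independent.

yes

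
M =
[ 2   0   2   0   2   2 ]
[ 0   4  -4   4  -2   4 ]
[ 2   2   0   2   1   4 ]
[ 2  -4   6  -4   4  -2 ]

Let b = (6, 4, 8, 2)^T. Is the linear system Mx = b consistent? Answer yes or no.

Row reduce the augmented matrix [M | b].
R3 ← R3 − R1: [0, 2, -2, 2, -1, 2, 2]
R4 ← R4 − R1: [0, -4, 4, -4, 2, -4, -4]
R3 ← R3 − (1/2)·R2: [0, 0, 0, 0, 0, 0, 0]
R4 ← R4 + R2: [0, 0, 0, 0, 0, 0, 0]
The echelon form has 2 nonzero rows, and every pivot lies in the first 6 columns, so rank(M) = rank([M|b]) = 2.
The system is consistent.

yes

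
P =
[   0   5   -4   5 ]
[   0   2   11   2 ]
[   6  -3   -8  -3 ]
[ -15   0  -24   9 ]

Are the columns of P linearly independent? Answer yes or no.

Row reduce P to echelon form.
Swap R1 ↔ R3
R4 ← R4 + (5/2)·R1: [0, -15/2, -44, 3/2]
R3 ← R3 − (5/2)·R2: [0, 0, -63/2, 0]
R4 ← R4 + (15/4)·R2: [0, 0, -11/4, 9]
R4 ← R4 − (11/126)·R3: [0, 0, 0, 9]
4 pivots among 4 columns.
Every column is a pivot column, so the columns are linearly independent.

yes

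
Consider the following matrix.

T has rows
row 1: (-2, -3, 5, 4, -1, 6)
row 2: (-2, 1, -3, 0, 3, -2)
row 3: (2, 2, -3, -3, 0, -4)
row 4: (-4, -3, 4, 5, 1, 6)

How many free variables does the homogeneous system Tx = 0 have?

Row reduce to echelon form.
R2 ← R2 − R1: [0, 4, -8, -4, 4, -8]
R3 ← R3 + R1: [0, -1, 2, 1, -1, 2]
R4 ← R4 − (2)·R1: [0, 3, -6, -3, 3, -6]
R3 ← R3 + (1/4)·R2: [0, 0, 0, 0, 0, 0]
R4 ← R4 − (3/4)·R2: [0, 0, 0, 0, 0, 0]
2 nonzero rows, so rank(T) = 2.
T has 6 columns; by rank–nullity, nullity = 6 − 2 = 4.

4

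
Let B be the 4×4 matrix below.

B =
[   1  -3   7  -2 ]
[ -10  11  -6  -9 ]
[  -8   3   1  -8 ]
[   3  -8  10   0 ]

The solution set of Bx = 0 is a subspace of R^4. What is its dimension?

Row reduce to echelon form.
R2 ← R2 + (10)·R1: [0, -19, 64, -29]
R3 ← R3 + (8)·R1: [0, -21, 57, -24]
R4 ← R4 − (3)·R1: [0, 1, -11, 6]
R3 ← R3 − (21/19)·R2: [0, 0, -261/19, 153/19]
R4 ← R4 + (1/19)·R2: [0, 0, -145/19, 85/19]
R4 ← R4 − (5/9)·R3: [0, 0, 0, 0]
3 nonzero rows, so rank(B) = 3.
B has 4 columns; by rank–nullity, nullity = 4 − 3 = 1.

1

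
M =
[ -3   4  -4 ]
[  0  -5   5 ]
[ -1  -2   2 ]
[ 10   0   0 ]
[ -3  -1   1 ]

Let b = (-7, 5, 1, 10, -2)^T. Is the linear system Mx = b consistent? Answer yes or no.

yes

Row reduce the augmented matrix [M | b].
R3 ← R3 − (1/3)·R1: [0, -10/3, 10/3, 10/3]
R4 ← R4 + (10/3)·R1: [0, 40/3, -40/3, -40/3]
R5 ← R5 − R1: [0, -5, 5, 5]
R3 ← R3 − (2/3)·R2: [0, 0, 0, 0]
R4 ← R4 + (8/3)·R2: [0, 0, 0, 0]
R5 ← R5 − R2: [0, 0, 0, 0]
The echelon form has 2 nonzero rows, and every pivot lies in the first 3 columns, so rank(M) = rank([M|b]) = 2.
The system is consistent.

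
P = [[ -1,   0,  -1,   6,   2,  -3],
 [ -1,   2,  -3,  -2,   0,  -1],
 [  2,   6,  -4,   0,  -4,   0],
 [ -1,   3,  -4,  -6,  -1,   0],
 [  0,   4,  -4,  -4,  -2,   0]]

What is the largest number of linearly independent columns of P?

Row reduce to echelon form.
R2 ← R2 − R1: [0, 2, -2, -8, -2, 2]
R3 ← R3 + (2)·R1: [0, 6, -6, 12, 0, -6]
R4 ← R4 − R1: [0, 3, -3, -12, -3, 3]
R3 ← R3 − (3)·R2: [0, 0, 0, 36, 6, -12]
R4 ← R4 − (3/2)·R2: [0, 0, 0, 0, 0, 0]
R5 ← R5 − (2)·R2: [0, 0, 0, 12, 2, -4]
R5 ← R5 − (1/3)·R3: [0, 0, 0, 0, 0, 0]
Echelon form has 3 nonzero rows, so rank(P) = 3.
The rank gives the maximum number of linearly independent columns: 3.

3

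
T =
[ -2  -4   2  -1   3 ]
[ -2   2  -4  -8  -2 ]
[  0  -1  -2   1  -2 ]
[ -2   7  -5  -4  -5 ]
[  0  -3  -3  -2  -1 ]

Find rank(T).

5

Row reduce to echelon form.
R2 ← R2 − R1: [0, 6, -6, -7, -5]
R4 ← R4 − R1: [0, 11, -7, -3, -8]
R3 ← R3 + (1/6)·R2: [0, 0, -3, -1/6, -17/6]
R4 ← R4 − (11/6)·R2: [0, 0, 4, 59/6, 7/6]
R5 ← R5 + (1/2)·R2: [0, 0, -6, -11/2, -7/2]
R4 ← R4 + (4/3)·R3: [0, 0, 0, 173/18, -47/18]
R5 ← R5 − (2)·R3: [0, 0, 0, -31/6, 13/6]
R5 ← R5 + (93/173)·R4: [0, 0, 0, 0, 132/173]
Echelon form has 5 nonzero rows, so rank(T) = 5.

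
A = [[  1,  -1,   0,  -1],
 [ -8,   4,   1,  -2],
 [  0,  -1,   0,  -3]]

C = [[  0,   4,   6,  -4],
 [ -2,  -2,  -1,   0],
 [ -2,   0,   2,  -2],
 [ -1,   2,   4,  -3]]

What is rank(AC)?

First compute AC:
[[  3,   4,   3,  -1],
 [ -8, -44, -58,  36],
 [  5,  -4, -11,   9]]
Now row reduce the product.
R2 ← R2 + (8/3)·R1: [0, -100/3, -50, 100/3]
R3 ← R3 − (5/3)·R1: [0, -32/3, -16, 32/3]
R3 ← R3 − (8/25)·R2: [0, 0, 0, 0]
2 nonzero rows, so rank(AC) = 2.

2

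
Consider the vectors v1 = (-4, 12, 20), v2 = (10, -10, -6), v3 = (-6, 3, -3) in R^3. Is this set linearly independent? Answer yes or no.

Form the matrix with these vectors as rows and row reduce.
R2 ← R2 + (5/2)·R1: [0, 20, 44]
R3 ← R3 − (3/2)·R1: [0, -15, -33]
R3 ← R3 + (3/4)·R2: [0, 0, 0]
2 nonzero rows, so the 3 vectors span a space of dimension 2.
Since 2 < 3, the vectors are linearly dependent.

no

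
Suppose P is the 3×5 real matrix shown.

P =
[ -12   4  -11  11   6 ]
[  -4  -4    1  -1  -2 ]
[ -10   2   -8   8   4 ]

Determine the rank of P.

2

Row reduce to echelon form.
R2 ← R2 − (1/3)·R1: [0, -16/3, 14/3, -14/3, -4]
R3 ← R3 − (5/6)·R1: [0, -4/3, 7/6, -7/6, -1]
R3 ← R3 − (1/4)·R2: [0, 0, 0, 0, 0]
Echelon form has 2 nonzero rows, so rank(P) = 2.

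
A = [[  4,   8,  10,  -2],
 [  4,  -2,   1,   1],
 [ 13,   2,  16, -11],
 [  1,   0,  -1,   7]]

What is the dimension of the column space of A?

Row reduce to echelon form.
R2 ← R2 − R1: [0, -10, -9, 3]
R3 ← R3 − (13/4)·R1: [0, -24, -33/2, -9/2]
R4 ← R4 − (1/4)·R1: [0, -2, -7/2, 15/2]
R3 ← R3 − (12/5)·R2: [0, 0, 51/10, -117/10]
R4 ← R4 − (1/5)·R2: [0, 0, -17/10, 69/10]
R4 ← R4 + (1/3)·R3: [0, 0, 0, 3]
Echelon form has 4 nonzero rows, so rank(A) = 4.
The column space has dimension equal to the rank: 4.

4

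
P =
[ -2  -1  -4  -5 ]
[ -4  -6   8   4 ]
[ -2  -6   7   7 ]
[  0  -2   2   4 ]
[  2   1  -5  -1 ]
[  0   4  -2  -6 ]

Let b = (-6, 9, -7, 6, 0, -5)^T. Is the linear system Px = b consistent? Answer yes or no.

Row reduce the augmented matrix [P | b].
R2 ← R2 − (2)·R1: [0, -4, 16, 14, 21]
R3 ← R3 − R1: [0, -5, 11, 12, -1]
R5 ← R5 + R1: [0, 0, -9, -6, -6]
R3 ← R3 − (5/4)·R2: [0, 0, -9, -11/2, -109/4]
R4 ← R4 − (1/2)·R2: [0, 0, -6, -3, -9/2]
R6 ← R6 + R2: [0, 0, 14, 8, 16]
R4 ← R4 − (2/3)·R3: [0, 0, 0, 2/3, 41/3]
R5 ← R5 − R3: [0, 0, 0, -1/2, 85/4]
R6 ← R6 + (14/9)·R3: [0, 0, 0, -5/9, -475/18]
R5 ← R5 + (3/4)·R4: [0, 0, 0, 0, 63/2]
R6 ← R6 + (5/6)·R4: [0, 0, 0, 0, -15]
R6 ← R6 + (10/21)·R5: [0, 0, 0, 0, 0]
The echelon form has 5 nonzero rows; the last pivot sits in the augmented column, so rank(P) = 4 but rank([P|b]) = 5.
Since the ranks differ, the system is inconsistent.

no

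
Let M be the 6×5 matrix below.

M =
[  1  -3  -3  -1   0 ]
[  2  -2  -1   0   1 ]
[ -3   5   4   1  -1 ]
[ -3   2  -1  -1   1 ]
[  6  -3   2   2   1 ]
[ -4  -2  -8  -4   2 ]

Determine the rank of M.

Row reduce to echelon form.
R2 ← R2 − (2)·R1: [0, 4, 5, 2, 1]
R3 ← R3 + (3)·R1: [0, -4, -5, -2, -1]
R4 ← R4 + (3)·R1: [0, -7, -10, -4, 1]
R5 ← R5 − (6)·R1: [0, 15, 20, 8, 1]
R6 ← R6 + (4)·R1: [0, -14, -20, -8, 2]
R3 ← R3 + R2: [0, 0, 0, 0, 0]
R4 ← R4 + (7/4)·R2: [0, 0, -5/4, -1/2, 11/4]
R5 ← R5 − (15/4)·R2: [0, 0, 5/4, 1/2, -11/4]
R6 ← R6 + (7/2)·R2: [0, 0, -5/2, -1, 11/2]
Swap R3 ↔ R4
R5 ← R5 + R3: [0, 0, 0, 0, 0]
R6 ← R6 − (2)·R3: [0, 0, 0, 0, 0]
Echelon form has 3 nonzero rows, so rank(M) = 3.

3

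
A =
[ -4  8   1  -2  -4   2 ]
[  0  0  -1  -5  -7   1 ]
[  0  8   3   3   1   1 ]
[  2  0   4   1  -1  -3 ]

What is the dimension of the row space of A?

4

Row reduce to echelon form.
R4 ← R4 + (1/2)·R1: [0, 4, 9/2, 0, -3, -2]
Swap R2 ↔ R3
R4 ← R4 − (1/2)·R2: [0, 0, 3, -3/2, -7/2, -5/2]
R4 ← R4 + (3)·R3: [0, 0, 0, -33/2, -49/2, 1/2]
Echelon form has 4 nonzero rows, so rank(A) = 4.
The row space has dimension equal to the rank: 4.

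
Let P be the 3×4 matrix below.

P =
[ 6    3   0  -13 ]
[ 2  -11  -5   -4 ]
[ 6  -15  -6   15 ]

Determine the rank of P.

Row reduce to echelon form.
R2 ← R2 − (1/3)·R1: [0, -12, -5, 1/3]
R3 ← R3 − R1: [0, -18, -6, 28]
R3 ← R3 − (3/2)·R2: [0, 0, 3/2, 55/2]
Echelon form has 3 nonzero rows, so rank(P) = 3.

3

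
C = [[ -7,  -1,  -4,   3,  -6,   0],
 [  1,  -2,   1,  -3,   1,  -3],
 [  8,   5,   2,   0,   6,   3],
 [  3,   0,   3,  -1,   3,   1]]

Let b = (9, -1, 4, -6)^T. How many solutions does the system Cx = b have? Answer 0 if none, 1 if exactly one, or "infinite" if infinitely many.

Row reduce the augmented matrix [C | b].
R2 ← R2 + (1/7)·R1: [0, -15/7, 3/7, -18/7, 1/7, -3, 2/7]
R3 ← R3 + (8/7)·R1: [0, 27/7, -18/7, 24/7, -6/7, 3, 100/7]
R4 ← R4 + (3/7)·R1: [0, -3/7, 9/7, 2/7, 3/7, 1, -15/7]
R3 ← R3 + (9/5)·R2: [0, 0, -9/5, -6/5, -3/5, -12/5, 74/5]
R4 ← R4 − (1/5)·R2: [0, 0, 6/5, 4/5, 2/5, 8/5, -11/5]
R4 ← R4 + (2/3)·R3: [0, 0, 0, 0, 0, 0, 23/3]
The echelon form has 4 nonzero rows; the last pivot sits in the augmented column, so rank(C) = 3 but rank([C|b]) = 4.
Since the ranks differ, the system is inconsistent.
It has no solutions.

0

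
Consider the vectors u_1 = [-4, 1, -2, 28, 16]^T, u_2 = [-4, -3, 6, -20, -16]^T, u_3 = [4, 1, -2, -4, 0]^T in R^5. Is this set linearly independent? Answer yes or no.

Form the matrix with these vectors as rows and row reduce.
R2 ← R2 − R1: [0, -4, 8, -48, -32]
R3 ← R3 + R1: [0, 2, -4, 24, 16]
R3 ← R3 + (1/2)·R2: [0, 0, 0, 0, 0]
2 nonzero rows, so the 3 vectors span a space of dimension 2.
Since 2 < 3, the vectors are linearly dependent.

no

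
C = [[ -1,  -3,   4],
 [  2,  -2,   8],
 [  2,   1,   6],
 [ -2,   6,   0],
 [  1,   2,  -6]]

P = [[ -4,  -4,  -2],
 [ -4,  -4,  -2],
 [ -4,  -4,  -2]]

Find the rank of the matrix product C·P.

First compute CP:
[[  0,   0,   0],
 [-32, -32, -16],
 [-36, -36, -18],
 [-16, -16,  -8],
 [ 12,  12,   6]]
Now row reduce the product.
Swap R1 ↔ R2
R3 ← R3 − (9/8)·R1: [0, 0, 0]
R4 ← R4 − (1/2)·R1: [0, 0, 0]
R5 ← R5 + (3/8)·R1: [0, 0, 0]
1 nonzero row, so rank(CP) = 1.

1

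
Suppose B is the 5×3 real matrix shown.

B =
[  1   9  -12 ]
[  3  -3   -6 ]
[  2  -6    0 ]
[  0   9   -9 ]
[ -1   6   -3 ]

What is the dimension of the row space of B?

Row reduce to echelon form.
R2 ← R2 − (3)·R1: [0, -30, 30]
R3 ← R3 − (2)·R1: [0, -24, 24]
R5 ← R5 + R1: [0, 15, -15]
R3 ← R3 − (4/5)·R2: [0, 0, 0]
R4 ← R4 + (3/10)·R2: [0, 0, 0]
R5 ← R5 + (1/2)·R2: [0, 0, 0]
Echelon form has 2 nonzero rows, so rank(B) = 2.
The row space has dimension equal to the rank: 2.

2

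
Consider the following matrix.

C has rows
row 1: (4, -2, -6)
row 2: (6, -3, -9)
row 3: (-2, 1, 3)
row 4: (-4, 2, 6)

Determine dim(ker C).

Row reduce to echelon form.
R2 ← R2 − (3/2)·R1: [0, 0, 0]
R3 ← R3 + (1/2)·R1: [0, 0, 0]
R4 ← R4 + R1: [0, 0, 0]
1 nonzero row, so rank(C) = 1.
C has 3 columns; by rank–nullity, nullity = 3 − 1 = 2.

2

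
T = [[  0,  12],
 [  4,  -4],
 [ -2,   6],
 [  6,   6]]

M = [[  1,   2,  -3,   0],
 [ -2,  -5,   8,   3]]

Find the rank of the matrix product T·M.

First compute TM:
[[-24, -60,  96,  36],
 [ 12,  28, -44, -12],
 [-14, -34,  54,  18],
 [ -6, -18,  30,  18]]
Now row reduce the product.
R2 ← R2 + (1/2)·R1: [0, -2, 4, 6]
R3 ← R3 − (7/12)·R1: [0, 1, -2, -3]
R4 ← R4 − (1/4)·R1: [0, -3, 6, 9]
R3 ← R3 + (1/2)·R2: [0, 0, 0, 0]
R4 ← R4 − (3/2)·R2: [0, 0, 0, 0]
2 nonzero rows, so rank(TM) = 2.

2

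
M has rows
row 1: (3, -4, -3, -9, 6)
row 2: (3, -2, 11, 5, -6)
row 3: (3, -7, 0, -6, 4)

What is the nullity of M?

Row reduce to echelon form.
R2 ← R2 − R1: [0, 2, 14, 14, -12]
R3 ← R3 − R1: [0, -3, 3, 3, -2]
R3 ← R3 + (3/2)·R2: [0, 0, 24, 24, -20]
3 nonzero rows, so rank(M) = 3.
M has 5 columns; by rank–nullity, nullity = 5 − 3 = 2.

2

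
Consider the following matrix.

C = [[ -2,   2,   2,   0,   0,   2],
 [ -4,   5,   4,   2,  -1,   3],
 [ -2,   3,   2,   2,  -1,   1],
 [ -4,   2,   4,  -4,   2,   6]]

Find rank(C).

Row reduce to echelon form.
R2 ← R2 − (2)·R1: [0, 1, 0, 2, -1, -1]
R3 ← R3 − R1: [0, 1, 0, 2, -1, -1]
R4 ← R4 − (2)·R1: [0, -2, 0, -4, 2, 2]
R3 ← R3 − R2: [0, 0, 0, 0, 0, 0]
R4 ← R4 + (2)·R2: [0, 0, 0, 0, 0, 0]
Echelon form has 2 nonzero rows, so rank(C) = 2.

2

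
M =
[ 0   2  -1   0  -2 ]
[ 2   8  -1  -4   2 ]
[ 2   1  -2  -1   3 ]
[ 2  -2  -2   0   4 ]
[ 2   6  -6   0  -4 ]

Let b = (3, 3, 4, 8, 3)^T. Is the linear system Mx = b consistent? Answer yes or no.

no

Row reduce the augmented matrix [M | b].
Swap R1 ↔ R2
R3 ← R3 − R1: [0, -7, -1, 3, 1, 1]
R4 ← R4 − R1: [0, -10, -1, 4, 2, 5]
R5 ← R5 − R1: [0, -2, -5, 4, -6, 0]
R3 ← R3 + (7/2)·R2: [0, 0, -9/2, 3, -6, 23/2]
R4 ← R4 + (5)·R2: [0, 0, -6, 4, -8, 20]
R5 ← R5 + R2: [0, 0, -6, 4, -8, 3]
R4 ← R4 − (4/3)·R3: [0, 0, 0, 0, 0, 14/3]
R5 ← R5 − (4/3)·R3: [0, 0, 0, 0, 0, -37/3]
R5 ← R5 + (37/14)·R4: [0, 0, 0, 0, 0, 0]
The echelon form has 4 nonzero rows; the last pivot sits in the augmented column, so rank(M) = 3 but rank([M|b]) = 4.
Since the ranks differ, the system is inconsistent.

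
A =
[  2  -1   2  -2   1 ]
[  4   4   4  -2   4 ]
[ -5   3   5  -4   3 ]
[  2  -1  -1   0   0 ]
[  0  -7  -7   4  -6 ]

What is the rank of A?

4

Row reduce to echelon form.
R2 ← R2 − (2)·R1: [0, 6, 0, 2, 2]
R3 ← R3 + (5/2)·R1: [0, 1/2, 10, -9, 11/2]
R4 ← R4 − R1: [0, 0, -3, 2, -1]
R3 ← R3 − (1/12)·R2: [0, 0, 10, -55/6, 16/3]
R5 ← R5 + (7/6)·R2: [0, 0, -7, 19/3, -11/3]
R4 ← R4 + (3/10)·R3: [0, 0, 0, -3/4, 3/5]
R5 ← R5 + (7/10)·R3: [0, 0, 0, -1/12, 1/15]
R5 ← R5 − (1/9)·R4: [0, 0, 0, 0, 0]
Echelon form has 4 nonzero rows, so rank(A) = 4.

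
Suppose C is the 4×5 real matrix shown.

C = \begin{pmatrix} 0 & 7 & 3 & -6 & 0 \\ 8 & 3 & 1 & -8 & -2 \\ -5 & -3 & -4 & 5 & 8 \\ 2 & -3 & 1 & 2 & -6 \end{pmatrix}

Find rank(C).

Row reduce to echelon form.
Swap R1 ↔ R2
R3 ← R3 + (5/8)·R1: [0, -9/8, -27/8, 0, 27/4]
R4 ← R4 − (1/4)·R1: [0, -15/4, 3/4, 4, -11/2]
R3 ← R3 + (9/56)·R2: [0, 0, -81/28, -27/28, 27/4]
R4 ← R4 + (15/28)·R2: [0, 0, 33/14, 11/14, -11/2]
R4 ← R4 + (22/27)·R3: [0, 0, 0, 0, 0]
Echelon form has 3 nonzero rows, so rank(C) = 3.

3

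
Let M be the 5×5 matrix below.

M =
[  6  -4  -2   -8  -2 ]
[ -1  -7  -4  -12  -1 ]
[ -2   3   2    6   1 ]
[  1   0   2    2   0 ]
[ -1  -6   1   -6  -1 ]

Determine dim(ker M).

Row reduce to echelon form.
R2 ← R2 + (1/6)·R1: [0, -23/3, -13/3, -40/3, -4/3]
R3 ← R3 + (1/3)·R1: [0, 5/3, 4/3, 10/3, 1/3]
R4 ← R4 − (1/6)·R1: [0, 2/3, 7/3, 10/3, 1/3]
R5 ← R5 + (1/6)·R1: [0, -20/3, 2/3, -22/3, -4/3]
R3 ← R3 + (5/23)·R2: [0, 0, 9/23, 10/23, 1/23]
R4 ← R4 + (2/23)·R2: [0, 0, 45/23, 50/23, 5/23]
R5 ← R5 − (20/23)·R2: [0, 0, 102/23, 98/23, -4/23]
R4 ← R4 − (5)·R3: [0, 0, 0, 0, 0]
R5 ← R5 − (34/3)·R3: [0, 0, 0, -2/3, -2/3]
Swap R4 ↔ R5
4 nonzero rows, so rank(M) = 4.
M has 5 columns; by rank–nullity, nullity = 5 − 4 = 1.

1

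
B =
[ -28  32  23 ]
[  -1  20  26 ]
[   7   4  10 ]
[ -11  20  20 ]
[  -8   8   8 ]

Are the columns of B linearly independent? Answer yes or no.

Row reduce B to echelon form.
R2 ← R2 − (1/28)·R1: [0, 132/7, 705/28]
R3 ← R3 + (1/4)·R1: [0, 12, 63/4]
R4 ← R4 − (11/28)·R1: [0, 52/7, 307/28]
R5 ← R5 − (2/7)·R1: [0, -8/7, 10/7]
R3 ← R3 − (7/11)·R2: [0, 0, -3/11]
R4 ← R4 − (13/33)·R2: [0, 0, 23/22]
R5 ← R5 + (2/33)·R2: [0, 0, 65/22]
R4 ← R4 + (23/6)·R3: [0, 0, 0]
R5 ← R5 + (65/6)·R3: [0, 0, 0]
3 pivots among 3 columns.
Every column is a pivot column, so the columns are linearly independent.

yes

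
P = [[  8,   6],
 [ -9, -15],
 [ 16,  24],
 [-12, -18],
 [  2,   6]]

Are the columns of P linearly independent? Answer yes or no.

yes

Row reduce P to echelon form.
R2 ← R2 + (9/8)·R1: [0, -33/4]
R3 ← R3 − (2)·R1: [0, 12]
R4 ← R4 + (3/2)·R1: [0, -9]
R5 ← R5 − (1/4)·R1: [0, 9/2]
R3 ← R3 + (16/11)·R2: [0, 0]
R4 ← R4 − (12/11)·R2: [0, 0]
R5 ← R5 + (6/11)·R2: [0, 0]
2 pivots among 2 columns.
Every column is a pivot column, so the columns are linearly independent.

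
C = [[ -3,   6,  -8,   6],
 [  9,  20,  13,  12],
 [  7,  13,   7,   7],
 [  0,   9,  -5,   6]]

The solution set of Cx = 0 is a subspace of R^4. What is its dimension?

0

Row reduce to echelon form.
R2 ← R2 + (3)·R1: [0, 38, -11, 30]
R3 ← R3 + (7/3)·R1: [0, 27, -35/3, 21]
R3 ← R3 − (27/38)·R2: [0, 0, -439/114, -6/19]
R4 ← R4 − (9/38)·R2: [0, 0, -91/38, -21/19]
R4 ← R4 − (273/439)·R3: [0, 0, 0, -399/439]
4 nonzero rows, so rank(C) = 4.
C has 4 columns; by rank–nullity, nullity = 4 − 4 = 0.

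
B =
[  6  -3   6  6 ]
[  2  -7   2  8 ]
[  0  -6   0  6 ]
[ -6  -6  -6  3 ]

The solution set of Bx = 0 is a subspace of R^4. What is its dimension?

Row reduce to echelon form.
R2 ← R2 − (1/3)·R1: [0, -6, 0, 6]
R4 ← R4 + R1: [0, -9, 0, 9]
R3 ← R3 − R2: [0, 0, 0, 0]
R4 ← R4 − (3/2)·R2: [0, 0, 0, 0]
2 nonzero rows, so rank(B) = 2.
B has 4 columns; by rank–nullity, nullity = 4 − 2 = 2.

2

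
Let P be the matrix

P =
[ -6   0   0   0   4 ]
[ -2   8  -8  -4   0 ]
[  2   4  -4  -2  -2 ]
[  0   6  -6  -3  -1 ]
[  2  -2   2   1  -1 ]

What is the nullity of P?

Row reduce to echelon form.
R2 ← R2 − (1/3)·R1: [0, 8, -8, -4, -4/3]
R3 ← R3 + (1/3)·R1: [0, 4, -4, -2, -2/3]
R5 ← R5 + (1/3)·R1: [0, -2, 2, 1, 1/3]
R3 ← R3 − (1/2)·R2: [0, 0, 0, 0, 0]
R4 ← R4 − (3/4)·R2: [0, 0, 0, 0, 0]
R5 ← R5 + (1/4)·R2: [0, 0, 0, 0, 0]
2 nonzero rows, so rank(P) = 2.
P has 5 columns; by rank–nullity, nullity = 5 − 2 = 3.

3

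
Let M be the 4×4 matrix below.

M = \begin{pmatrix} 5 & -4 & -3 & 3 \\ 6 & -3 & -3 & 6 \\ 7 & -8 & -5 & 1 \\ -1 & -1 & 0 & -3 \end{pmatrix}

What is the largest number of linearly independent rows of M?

Row reduce to echelon form.
R2 ← R2 − (6/5)·R1: [0, 9/5, 3/5, 12/5]
R3 ← R3 − (7/5)·R1: [0, -12/5, -4/5, -16/5]
R4 ← R4 + (1/5)·R1: [0, -9/5, -3/5, -12/5]
R3 ← R3 + (4/3)·R2: [0, 0, 0, 0]
R4 ← R4 + R2: [0, 0, 0, 0]
Echelon form has 2 nonzero rows, so rank(M) = 2.
The rank gives the maximum number of linearly independent rows: 2.

2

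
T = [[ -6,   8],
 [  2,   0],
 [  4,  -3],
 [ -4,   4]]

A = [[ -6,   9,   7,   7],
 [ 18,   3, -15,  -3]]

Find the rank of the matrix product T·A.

First compute TA:
[[180, -30, -162, -66],
 [-12,  18,  14,  14],
 [-78,  27,  73,  37],
 [ 96, -24, -88, -40]]
Now row reduce the product.
R2 ← R2 + (1/15)·R1: [0, 16, 16/5, 48/5]
R3 ← R3 + (13/30)·R1: [0, 14, 14/5, 42/5]
R4 ← R4 − (8/15)·R1: [0, -8, -8/5, -24/5]
R3 ← R3 − (7/8)·R2: [0, 0, 0, 0]
R4 ← R4 + (1/2)·R2: [0, 0, 0, 0]
2 nonzero rows, so rank(TA) = 2.

2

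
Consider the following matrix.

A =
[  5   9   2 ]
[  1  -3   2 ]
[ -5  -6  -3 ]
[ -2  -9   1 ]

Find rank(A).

Row reduce to echelon form.
R2 ← R2 − (1/5)·R1: [0, -24/5, 8/5]
R3 ← R3 + R1: [0, 3, -1]
R4 ← R4 + (2/5)·R1: [0, -27/5, 9/5]
R3 ← R3 + (5/8)·R2: [0, 0, 0]
R4 ← R4 − (9/8)·R2: [0, 0, 0]
Echelon form has 2 nonzero rows, so rank(A) = 2.

2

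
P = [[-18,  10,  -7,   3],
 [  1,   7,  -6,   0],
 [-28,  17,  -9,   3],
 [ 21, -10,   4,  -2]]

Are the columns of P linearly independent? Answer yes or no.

Row reduce P to echelon form.
R2 ← R2 + (1/18)·R1: [0, 68/9, -115/18, 1/6]
R3 ← R3 − (14/9)·R1: [0, 13/9, 17/9, -5/3]
R4 ← R4 + (7/6)·R1: [0, 5/3, -25/6, 3/2]
R3 ← R3 − (13/68)·R2: [0, 0, 423/136, -231/136]
R4 ← R4 − (15/68)·R2: [0, 0, -375/136, 199/136]
R4 ← R4 + (125/141)·R3: [0, 0, 0, -2/47]
4 pivots among 4 columns.
Every column is a pivot column, so the columns are linearly independent.

yes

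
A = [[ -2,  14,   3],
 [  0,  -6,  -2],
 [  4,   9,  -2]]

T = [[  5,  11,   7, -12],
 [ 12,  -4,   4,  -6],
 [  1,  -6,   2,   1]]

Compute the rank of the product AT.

First compute AT:
[[161, -96,  48, -57],
 [-74,  36, -28,  34],
 [126,  20,  60, -104]]
Now row reduce the product.
R2 ← R2 + (74/161)·R1: [0, -1308/161, -956/161, 1256/161]
R3 ← R3 − (18/23)·R1: [0, 2188/23, 516/23, -1366/23]
R3 ← R3 + (3829/327)·R2: [0, 0, -15400/327, 10450/327]
3 nonzero rows, so rank(AT) = 3.

3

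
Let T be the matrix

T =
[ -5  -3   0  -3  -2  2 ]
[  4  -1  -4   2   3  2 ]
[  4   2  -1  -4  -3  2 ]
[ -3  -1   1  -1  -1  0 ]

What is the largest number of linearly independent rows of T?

Row reduce to echelon form.
R2 ← R2 + (4/5)·R1: [0, -17/5, -4, -2/5, 7/5, 18/5]
R3 ← R3 + (4/5)·R1: [0, -2/5, -1, -32/5, -23/5, 18/5]
R4 ← R4 − (3/5)·R1: [0, 4/5, 1, 4/5, 1/5, -6/5]
R3 ← R3 − (2/17)·R2: [0, 0, -9/17, -108/17, -81/17, 54/17]
R4 ← R4 + (4/17)·R2: [0, 0, 1/17, 12/17, 9/17, -6/17]
R4 ← R4 + (1/9)·R3: [0, 0, 0, 0, 0, 0]
Echelon form has 3 nonzero rows, so rank(T) = 3.
The rank gives the maximum number of linearly independent rows: 3.

3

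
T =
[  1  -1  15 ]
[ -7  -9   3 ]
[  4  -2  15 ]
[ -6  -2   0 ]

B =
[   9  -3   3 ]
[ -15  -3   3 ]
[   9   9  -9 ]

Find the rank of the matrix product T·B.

2

First compute TB:
[[159, 135, -135],
 [ 99,  75, -75],
 [201, 129, -129],
 [-24,  24, -24]]
Now row reduce the product.
R2 ← R2 − (33/53)·R1: [0, -480/53, 480/53]
R3 ← R3 − (67/53)·R1: [0, -2208/53, 2208/53]
R4 ← R4 + (8/53)·R1: [0, 2352/53, -2352/53]
R3 ← R3 − (23/5)·R2: [0, 0, 0]
R4 ← R4 + (49/10)·R2: [0, 0, 0]
2 nonzero rows, so rank(TB) = 2.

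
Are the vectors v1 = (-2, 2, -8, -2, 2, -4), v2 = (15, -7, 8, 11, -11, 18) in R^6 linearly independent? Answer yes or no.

Form the matrix with these vectors as rows and row reduce.
R2 ← R2 + (15/2)·R1: [0, 8, -52, -4, 4, -12]
2 nonzero rows, so the 2 vectors span a space of dimension 2.
Since 2 = 2, the vectors are linearly independent.

yes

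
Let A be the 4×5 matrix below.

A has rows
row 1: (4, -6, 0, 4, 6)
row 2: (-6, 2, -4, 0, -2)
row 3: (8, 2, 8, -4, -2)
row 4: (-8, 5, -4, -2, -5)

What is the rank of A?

2

Row reduce to echelon form.
R2 ← R2 + (3/2)·R1: [0, -7, -4, 6, 7]
R3 ← R3 − (2)·R1: [0, 14, 8, -12, -14]
R4 ← R4 + (2)·R1: [0, -7, -4, 6, 7]
R3 ← R3 + (2)·R2: [0, 0, 0, 0, 0]
R4 ← R4 − R2: [0, 0, 0, 0, 0]
Echelon form has 2 nonzero rows, so rank(A) = 2.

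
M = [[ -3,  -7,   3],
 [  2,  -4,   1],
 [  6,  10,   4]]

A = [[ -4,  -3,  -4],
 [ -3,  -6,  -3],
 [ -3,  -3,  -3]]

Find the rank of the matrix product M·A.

First compute MA:
[[ 24,  42,  24],
 [  1,  15,   1],
 [-66, -90, -66]]
Now row reduce the product.
R2 ← R2 − (1/24)·R1: [0, 53/4, 0]
R3 ← R3 + (11/4)·R1: [0, 51/2, 0]
R3 ← R3 − (102/53)·R2: [0, 0, 0]
2 nonzero rows, so rank(MA) = 2.

2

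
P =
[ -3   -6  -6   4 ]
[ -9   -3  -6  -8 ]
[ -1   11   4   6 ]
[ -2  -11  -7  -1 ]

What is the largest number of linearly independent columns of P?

3

Row reduce to echelon form.
R2 ← R2 − (3)·R1: [0, 15, 12, -20]
R3 ← R3 − (1/3)·R1: [0, 13, 6, 14/3]
R4 ← R4 − (2/3)·R1: [0, -7, -3, -11/3]
R3 ← R3 − (13/15)·R2: [0, 0, -22/5, 22]
R4 ← R4 + (7/15)·R2: [0, 0, 13/5, -13]
R4 ← R4 + (13/22)·R3: [0, 0, 0, 0]
Echelon form has 3 nonzero rows, so rank(P) = 3.
The rank gives the maximum number of linearly independent columns: 3.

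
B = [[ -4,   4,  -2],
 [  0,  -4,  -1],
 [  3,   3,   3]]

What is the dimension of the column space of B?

2

Row reduce to echelon form.
R3 ← R3 + (3/4)·R1: [0, 6, 3/2]
R3 ← R3 + (3/2)·R2: [0, 0, 0]
Echelon form has 2 nonzero rows, so rank(B) = 2.
The column space has dimension equal to the rank: 2.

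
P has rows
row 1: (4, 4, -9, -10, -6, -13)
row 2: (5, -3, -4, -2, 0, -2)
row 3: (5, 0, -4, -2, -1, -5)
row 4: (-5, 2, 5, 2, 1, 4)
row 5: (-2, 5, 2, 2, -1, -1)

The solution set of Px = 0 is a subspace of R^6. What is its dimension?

Row reduce to echelon form.
R2 ← R2 − (5/4)·R1: [0, -8, 29/4, 21/2, 15/2, 57/4]
R3 ← R3 − (5/4)·R1: [0, -5, 29/4, 21/2, 13/2, 45/4]
R4 ← R4 + (5/4)·R1: [0, 7, -25/4, -21/2, -13/2, -49/4]
R5 ← R5 + (1/2)·R1: [0, 7, -5/2, -3, -4, -15/2]
R3 ← R3 − (5/8)·R2: [0, 0, 87/32, 63/16, 29/16, 75/32]
R4 ← R4 + (7/8)·R2: [0, 0, 3/32, -21/16, 1/16, 7/32]
R5 ← R5 + (7/8)·R2: [0, 0, 123/32, 99/16, 41/16, 159/32]
R4 ← R4 − (1/29)·R3: [0, 0, 0, -42/29, 0, 4/29]
R5 ← R5 − (41/29)·R3: [0, 0, 0, 18/29, 0, 48/29]
R5 ← R5 + (3/7)·R4: [0, 0, 0, 0, 0, 12/7]
5 nonzero rows, so rank(P) = 5.
P has 6 columns; by rank–nullity, nullity = 6 − 5 = 1.

1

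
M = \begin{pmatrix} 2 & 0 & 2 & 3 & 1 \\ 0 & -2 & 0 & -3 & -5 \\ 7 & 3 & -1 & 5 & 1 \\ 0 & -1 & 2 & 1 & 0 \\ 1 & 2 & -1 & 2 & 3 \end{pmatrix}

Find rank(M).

3

Row reduce to echelon form.
R3 ← R3 − (7/2)·R1: [0, 3, -8, -11/2, -5/2]
R5 ← R5 − (1/2)·R1: [0, 2, -2, 1/2, 5/2]
R3 ← R3 + (3/2)·R2: [0, 0, -8, -10, -10]
R4 ← R4 − (1/2)·R2: [0, 0, 2, 5/2, 5/2]
R5 ← R5 + R2: [0, 0, -2, -5/2, -5/2]
R4 ← R4 + (1/4)·R3: [0, 0, 0, 0, 0]
R5 ← R5 − (1/4)·R3: [0, 0, 0, 0, 0]
Echelon form has 3 nonzero rows, so rank(M) = 3.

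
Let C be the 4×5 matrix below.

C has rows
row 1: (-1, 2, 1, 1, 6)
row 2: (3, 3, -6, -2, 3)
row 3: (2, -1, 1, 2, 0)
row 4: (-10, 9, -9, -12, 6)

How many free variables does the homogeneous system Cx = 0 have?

Row reduce to echelon form.
R2 ← R2 + (3)·R1: [0, 9, -3, 1, 21]
R3 ← R3 + (2)·R1: [0, 3, 3, 4, 12]
R4 ← R4 − (10)·R1: [0, -11, -19, -22, -54]
R3 ← R3 − (1/3)·R2: [0, 0, 4, 11/3, 5]
R4 ← R4 + (11/9)·R2: [0, 0, -68/3, -187/9, -85/3]
R4 ← R4 + (17/3)·R3: [0, 0, 0, 0, 0]
3 nonzero rows, so rank(C) = 3.
C has 5 columns; by rank–nullity, nullity = 5 − 3 = 2.

2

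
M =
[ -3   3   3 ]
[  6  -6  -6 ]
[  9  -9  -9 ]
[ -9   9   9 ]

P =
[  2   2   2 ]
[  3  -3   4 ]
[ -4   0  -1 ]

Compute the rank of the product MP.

First compute MP:
[[ -9, -15,   3],
 [ 18,  30,  -6],
 [ 27,  45,  -9],
 [-27, -45,   9]]
Now row reduce the product.
R2 ← R2 + (2)·R1: [0, 0, 0]
R3 ← R3 + (3)·R1: [0, 0, 0]
R4 ← R4 − (3)·R1: [0, 0, 0]
1 nonzero row, so rank(MP) = 1.

1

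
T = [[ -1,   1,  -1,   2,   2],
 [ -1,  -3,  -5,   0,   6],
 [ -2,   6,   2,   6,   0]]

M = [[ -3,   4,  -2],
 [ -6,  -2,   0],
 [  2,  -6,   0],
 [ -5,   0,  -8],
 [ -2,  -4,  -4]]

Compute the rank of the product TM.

First compute TM:
[[-19,  -8, -22],
 [ -1,   8, -22],
 [-56, -32, -44]]
Now row reduce the product.
R2 ← R2 − (1/19)·R1: [0, 160/19, -396/19]
R3 ← R3 − (56/19)·R1: [0, -160/19, 396/19]
R3 ← R3 + R2: [0, 0, 0]
2 nonzero rows, so rank(TM) = 2.

2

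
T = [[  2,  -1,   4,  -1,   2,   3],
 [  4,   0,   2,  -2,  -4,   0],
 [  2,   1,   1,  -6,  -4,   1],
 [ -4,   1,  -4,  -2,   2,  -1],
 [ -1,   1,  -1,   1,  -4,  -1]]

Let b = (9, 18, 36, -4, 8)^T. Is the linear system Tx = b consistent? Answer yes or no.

yes

Row reduce the augmented matrix [T | b].
R2 ← R2 − (2)·R1: [0, 2, -6, 0, -8, -6, 0]
R3 ← R3 − R1: [0, 2, -3, -5, -6, -2, 27]
R4 ← R4 + (2)·R1: [0, -1, 4, -4, 6, 5, 14]
R5 ← R5 + (1/2)·R1: [0, 1/2, 1, 1/2, -3, 1/2, 25/2]
R3 ← R3 − R2: [0, 0, 3, -5, 2, 4, 27]
R4 ← R4 + (1/2)·R2: [0, 0, 1, -4, 2, 2, 14]
R5 ← R5 − (1/4)·R2: [0, 0, 5/2, 1/2, -1, 2, 25/2]
R4 ← R4 − (1/3)·R3: [0, 0, 0, -7/3, 4/3, 2/3, 5]
R5 ← R5 − (5/6)·R3: [0, 0, 0, 14/3, -8/3, -4/3, -10]
R5 ← R5 + (2)·R4: [0, 0, 0, 0, 0, 0, 0]
The echelon form has 4 nonzero rows, and every pivot lies in the first 6 columns, so rank(T) = rank([T|b]) = 4.
The system is consistent.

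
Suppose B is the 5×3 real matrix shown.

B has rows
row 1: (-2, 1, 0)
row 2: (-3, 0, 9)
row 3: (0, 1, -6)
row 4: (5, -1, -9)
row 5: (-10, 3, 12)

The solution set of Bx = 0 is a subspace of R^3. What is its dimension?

Row reduce to echelon form.
R2 ← R2 − (3/2)·R1: [0, -3/2, 9]
R4 ← R4 + (5/2)·R1: [0, 3/2, -9]
R5 ← R5 − (5)·R1: [0, -2, 12]
R3 ← R3 + (2/3)·R2: [0, 0, 0]
R4 ← R4 + R2: [0, 0, 0]
R5 ← R5 − (4/3)·R2: [0, 0, 0]
2 nonzero rows, so rank(B) = 2.
B has 3 columns; by rank–nullity, nullity = 3 − 2 = 1.

1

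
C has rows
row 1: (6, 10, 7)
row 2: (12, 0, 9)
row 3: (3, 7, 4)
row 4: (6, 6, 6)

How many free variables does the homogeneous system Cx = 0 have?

Row reduce to echelon form.
R2 ← R2 − (2)·R1: [0, -20, -5]
R3 ← R3 − (1/2)·R1: [0, 2, 1/2]
R4 ← R4 − R1: [0, -4, -1]
R3 ← R3 + (1/10)·R2: [0, 0, 0]
R4 ← R4 − (1/5)·R2: [0, 0, 0]
2 nonzero rows, so rank(C) = 2.
C has 3 columns; by rank–nullity, nullity = 3 − 2 = 1.

1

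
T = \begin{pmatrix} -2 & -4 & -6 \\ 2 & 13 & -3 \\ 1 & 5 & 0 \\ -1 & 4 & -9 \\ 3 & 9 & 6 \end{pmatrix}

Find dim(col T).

Row reduce to echelon form.
R2 ← R2 + R1: [0, 9, -9]
R3 ← R3 + (1/2)·R1: [0, 3, -3]
R4 ← R4 − (1/2)·R1: [0, 6, -6]
R5 ← R5 + (3/2)·R1: [0, 3, -3]
R3 ← R3 − (1/3)·R2: [0, 0, 0]
R4 ← R4 − (2/3)·R2: [0, 0, 0]
R5 ← R5 − (1/3)·R2: [0, 0, 0]
Echelon form has 2 nonzero rows, so rank(T) = 2.
The column space has dimension equal to the rank: 2.

2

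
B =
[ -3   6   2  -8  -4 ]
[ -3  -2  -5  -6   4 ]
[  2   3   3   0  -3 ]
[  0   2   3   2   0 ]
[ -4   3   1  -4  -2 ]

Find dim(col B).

4

Row reduce to echelon form.
R2 ← R2 − R1: [0, -8, -7, 2, 8]
R3 ← R3 + (2/3)·R1: [0, 7, 13/3, -16/3, -17/3]
R5 ← R5 − (4/3)·R1: [0, -5, -5/3, 20/3, 10/3]
R3 ← R3 + (7/8)·R2: [0, 0, -43/24, -43/12, 4/3]
R4 ← R4 + (1/4)·R2: [0, 0, 5/4, 5/2, 2]
R5 ← R5 − (5/8)·R2: [0, 0, 65/24, 65/12, -5/3]
R4 ← R4 + (30/43)·R3: [0, 0, 0, 0, 126/43]
R5 ← R5 + (65/43)·R3: [0, 0, 0, 0, 15/43]
R5 ← R5 − (5/42)·R4: [0, 0, 0, 0, 0]
Echelon form has 4 nonzero rows, so rank(B) = 4.
The column space has dimension equal to the rank: 4.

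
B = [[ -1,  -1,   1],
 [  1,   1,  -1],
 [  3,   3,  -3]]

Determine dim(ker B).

Row reduce to echelon form.
R2 ← R2 + R1: [0, 0, 0]
R3 ← R3 + (3)·R1: [0, 0, 0]
1 nonzero row, so rank(B) = 1.
B has 3 columns; by rank–nullity, nullity = 3 − 1 = 2.

2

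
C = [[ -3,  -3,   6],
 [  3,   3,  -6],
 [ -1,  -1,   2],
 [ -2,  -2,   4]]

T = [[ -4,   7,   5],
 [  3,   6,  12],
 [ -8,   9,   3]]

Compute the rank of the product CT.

First compute CT:
[[-45,  15, -33],
 [ 45, -15,  33],
 [-15,   5, -11],
 [-30,  10, -22]]
Now row reduce the product.
R2 ← R2 + R1: [0, 0, 0]
R3 ← R3 − (1/3)·R1: [0, 0, 0]
R4 ← R4 − (2/3)·R1: [0, 0, 0]
1 nonzero row, so rank(CT) = 1.

1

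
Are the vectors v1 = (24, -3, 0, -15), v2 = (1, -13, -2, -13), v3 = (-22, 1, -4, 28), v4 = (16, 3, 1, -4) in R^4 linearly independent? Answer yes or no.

Form the matrix with these vectors as rows and row reduce.
R2 ← R2 − (1/24)·R1: [0, -103/8, -2, -99/8]
R3 ← R3 + (11/12)·R1: [0, -7/4, -4, 57/4]
R4 ← R4 − (2/3)·R1: [0, 5, 1, 6]
R3 ← R3 − (14/103)·R2: [0, 0, -384/103, 1641/103]
R4 ← R4 + (40/103)·R2: [0, 0, 23/103, 123/103]
R4 ← R4 + (23/384)·R3: [0, 0, 0, 275/128]
4 nonzero rows, so the 4 vectors span a space of dimension 4.
Since 4 = 4, the vectors are linearly independent.

yes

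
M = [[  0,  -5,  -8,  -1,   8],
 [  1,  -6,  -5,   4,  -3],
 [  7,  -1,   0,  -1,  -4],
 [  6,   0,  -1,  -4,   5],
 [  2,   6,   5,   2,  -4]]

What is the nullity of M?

0

Row reduce to echelon form.
Swap R1 ↔ R2
R3 ← R3 − (7)·R1: [0, 41, 35, -29, 17]
R4 ← R4 − (6)·R1: [0, 36, 29, -28, 23]
R5 ← R5 − (2)·R1: [0, 18, 15, -6, 2]
R3 ← R3 + (41/5)·R2: [0, 0, -153/5, -186/5, 413/5]
R4 ← R4 + (36/5)·R2: [0, 0, -143/5, -176/5, 403/5]
R5 ← R5 + (18/5)·R2: [0, 0, -69/5, -48/5, 154/5]
R4 ← R4 − (143/153)·R3: [0, 0, 0, -22/51, 520/153]
R5 ← R5 − (23/51)·R3: [0, 0, 0, 122/17, -329/51]
R5 ← R5 + (183/11)·R4: [0, 0, 0, 0, 551/11]
5 nonzero rows, so rank(M) = 5.
M has 5 columns; by rank–nullity, nullity = 5 − 5 = 0.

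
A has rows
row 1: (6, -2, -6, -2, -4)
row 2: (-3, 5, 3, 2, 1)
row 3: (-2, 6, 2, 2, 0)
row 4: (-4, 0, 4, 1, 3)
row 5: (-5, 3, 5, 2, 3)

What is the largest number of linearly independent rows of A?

Row reduce to echelon form.
R2 ← R2 + (1/2)·R1: [0, 4, 0, 1, -1]
R3 ← R3 + (1/3)·R1: [0, 16/3, 0, 4/3, -4/3]
R4 ← R4 + (2/3)·R1: [0, -4/3, 0, -1/3, 1/3]
R5 ← R5 + (5/6)·R1: [0, 4/3, 0, 1/3, -1/3]
R3 ← R3 − (4/3)·R2: [0, 0, 0, 0, 0]
R4 ← R4 + (1/3)·R2: [0, 0, 0, 0, 0]
R5 ← R5 − (1/3)·R2: [0, 0, 0, 0, 0]
Echelon form has 2 nonzero rows, so rank(A) = 2.
The rank gives the maximum number of linearly independent rows: 2.

2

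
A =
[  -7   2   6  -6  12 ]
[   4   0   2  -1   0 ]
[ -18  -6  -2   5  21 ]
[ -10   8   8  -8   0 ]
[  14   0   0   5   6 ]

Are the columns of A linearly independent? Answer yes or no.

Row reduce A to echelon form.
R2 ← R2 + (4/7)·R1: [0, 8/7, 38/7, -31/7, 48/7]
R3 ← R3 − (18/7)·R1: [0, -78/7, -122/7, 143/7, -69/7]
R4 ← R4 − (10/7)·R1: [0, 36/7, -4/7, 4/7, -120/7]
R5 ← R5 + (2)·R1: [0, 4, 12, -7, 30]
R3 ← R3 + (39/4)·R2: [0, 0, 71/2, -91/4, 57]
R4 ← R4 − (9/2)·R2: [0, 0, -25, 41/2, -48]
R5 ← R5 − (7/2)·R2: [0, 0, -7, 17/2, 6]
R4 ← R4 + (50/71)·R3: [0, 0, 0, 318/71, -558/71]
R5 ← R5 + (14/71)·R3: [0, 0, 0, 285/71, 1224/71]
R5 ← R5 − (95/106)·R4: [0, 0, 0, 0, 1287/53]
5 pivots among 5 columns.
Every column is a pivot column, so the columns are linearly independent.

yes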